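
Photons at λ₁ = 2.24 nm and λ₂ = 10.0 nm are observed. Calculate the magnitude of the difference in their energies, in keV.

0.430 keV

Using E = hc/λ: E₁ = 8.868 × 10^-17 J, E₂ = 1.986 × 10^-17 J.
|ΔE| = |8.868 × 10^-17 − 1.986 × 10^-17| = 6.88 × 10^-17 J = 0.430 keV.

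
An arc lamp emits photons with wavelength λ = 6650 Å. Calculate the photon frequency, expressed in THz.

Take c = 2.99792458e8 m/s.
First convert: λ = 6650 Å = 6.65e-7 m.
Since f = c/λ for a photon, f = 4.508e14 Hz.
Converting to THz: f = 450.8 THz ≈ 451 THz.

451 THz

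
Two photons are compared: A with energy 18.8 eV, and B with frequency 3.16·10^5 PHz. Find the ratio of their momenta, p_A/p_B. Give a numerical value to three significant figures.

p_A = 1.005·10^-26 kg·m/s (from energy = 18.8 eV, via p = E/c).
p_B = 6.984·10^-22 kg·m/s (from frequency = 3.16·10^5 PHz, via p = hf/c).
Ratio = 1.005·10^-26 / 6.984·10^-22 = 1.44·10^-5.

1.44·10^-5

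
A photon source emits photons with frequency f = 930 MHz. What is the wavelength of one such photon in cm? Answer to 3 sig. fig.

32.2 cm

Convert to SI: f = 930 MHz = 9.30e8 Hz.
For a photon λ = c/f, so λ = 0.3224 m.
Converting to cm: λ = 32.24 cm ≈ 32.2 cm.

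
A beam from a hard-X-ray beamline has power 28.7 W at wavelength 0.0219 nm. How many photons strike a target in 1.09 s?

Total energy: E_total = P·t = 28.7 × 1.09 = 31.28 J.
Per-photon energy: E = 9.071e-15 J.
N = E_total / E_photon = 3.45e15.

3.45e15 photons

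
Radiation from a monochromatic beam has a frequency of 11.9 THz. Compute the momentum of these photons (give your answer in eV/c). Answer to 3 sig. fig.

0.0492 eV/c

Use h = 6.62607015·10^-34 J·s, c = 2.99792458·10^8 m/s, 1 eV = 1.602176634·10^-19 J.
First convert: f = 11.9 THz = 1.19·10^13 Hz.
Since p = hf/c for a photon, p = 2.630·10^-29 kg·m/s.
Converting to eV/c: p = 0.04921 eV/c ≈ 0.0492 eV/c.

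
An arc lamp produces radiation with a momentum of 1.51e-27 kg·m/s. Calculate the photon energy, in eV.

2.83 eV

Use c = 2.99792458e8 m/s, 1 eV = 1.602176634e-19 J.
Since E = pc for a photon, E = 4.527e-19 J.
Converting to eV: E = 2.825 eV ≈ 2.83 eV.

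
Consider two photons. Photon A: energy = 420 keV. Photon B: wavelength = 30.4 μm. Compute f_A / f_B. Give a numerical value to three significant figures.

1.03 × 10^7

f_A = 1.016 × 10^20 Hz (from energy = 420 keV, via f = E/h).
f_B = 9.862 × 10^12 Hz (from wavelength = 30.4 μm, via f = c/λ).
Ratio = 1.016 × 10^20 / 9.862 × 10^12 = 1.03 × 10^7.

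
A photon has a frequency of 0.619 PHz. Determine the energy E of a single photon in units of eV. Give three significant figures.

Take h = 6.62607015 × 10^-34 J·s, 1 eV = 1.602176634 × 10^-19 J.
In SI units: f = 0.619 PHz = 6.19 × 10^14 Hz.
The photon relation is E = hf, giving E = 4.102 × 10^-19 J.
Converting to eV: E = 2.560 eV ≈ 2.56 eV.

2.56 eV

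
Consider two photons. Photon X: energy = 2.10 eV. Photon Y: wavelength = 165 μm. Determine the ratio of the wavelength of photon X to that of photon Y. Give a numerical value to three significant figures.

λ_X = 5.904 × 10^-7 m (from energy = 2.10 eV, via λ = hc/E).
λ_Y = 1.650 × 10^-4 m (from wavelength = 165 μm, via λ given directly).
Ratio = 5.904 × 10^-7 / 1.650 × 10^-4 = 3.58 × 10^-3.

3.58 × 10^-3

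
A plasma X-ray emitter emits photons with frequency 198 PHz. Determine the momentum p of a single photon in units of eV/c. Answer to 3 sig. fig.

Use h = 6.62607015e-34 J·s, c = 2.99792458e8 m/s, 1 eV = 1.602176634e-19 J.
First convert: f = 198 PHz = 1.98e17 Hz.
For a photon p = hf/c, so p = 4.376e-25 kg·m/s.
Converting to eV/c: p = 818.9 eV/c ≈ 819 eV/c.

819 eV/c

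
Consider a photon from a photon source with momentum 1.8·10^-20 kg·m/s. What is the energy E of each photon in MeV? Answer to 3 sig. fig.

Apply E = pc: E = 5.396·10^-12 J.
Converting to MeV: E = 33.68 MeV ≈ 33.7 MeV.

33.7 MeV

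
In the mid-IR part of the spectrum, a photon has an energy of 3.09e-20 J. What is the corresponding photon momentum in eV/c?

(c = 2.99792458e8 m/s, 1 eV = 1.602176634e-19 J.)
The photon relation is p = E/c, giving p = 1.031e-28 kg·m/s.
Converting to eV/c: p = 0.1929 eV/c ≈ 0.193 eV/c.

0.193 eV/c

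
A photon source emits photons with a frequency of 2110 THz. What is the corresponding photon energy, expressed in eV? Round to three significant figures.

Take h = 6.62607015 × 10^-34 J·s, 1 eV = 1.602176634 × 10^-19 J.
First convert: f = 2110 THz = 2.11 × 10^15 Hz.
Apply E = hf: E = 1.398 × 10^-18 J.
Converting to eV: E = 8.726 eV ≈ 8.73 eV.

8.73 eV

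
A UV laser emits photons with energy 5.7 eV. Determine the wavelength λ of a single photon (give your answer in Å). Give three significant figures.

2180 Å

First convert: E = 5.7 eV = 9.1324e-19 J.
The photon relation is λ = hc/E, giving λ = 2.175e-7 m.
Converting to Å: λ = 2175 Å ≈ 2180 Å.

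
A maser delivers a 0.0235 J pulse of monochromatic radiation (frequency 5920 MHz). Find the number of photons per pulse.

5.99 × 10^21 photons

Per-photon energy: E = 3.923 × 10^-24 J (from frequency = 5920 MHz).
N = E_total / E_photon = 0.0235 J / 3.923 × 10^-24 J = 5.99 × 10^21.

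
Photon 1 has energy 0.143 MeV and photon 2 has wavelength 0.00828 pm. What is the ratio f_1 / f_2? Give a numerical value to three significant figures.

9.55e-4

f_1 = 3.458e19 Hz (from energy = 0.143 MeV, via f = E/h).
f_2 = 3.621e22 Hz (from wavelength = 0.00828 pm, via f = c/λ).
Ratio = 3.458e19 / 3.621e22 = 9.55e-4.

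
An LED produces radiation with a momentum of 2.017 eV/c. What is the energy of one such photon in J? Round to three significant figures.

3.23e-19 J

First convert: p = 2.017 eV/c = 1.0779e-27 kg·m/s.
For a photon E = pc, so E = 3.232e-19 J.
So E ≈ 3.23e-19 J.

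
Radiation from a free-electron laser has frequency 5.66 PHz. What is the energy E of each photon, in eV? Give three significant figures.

23.4 eV

Take h = 6.62607015e-34 J·s, 1 eV = 1.602176634e-19 J.
First convert: f = 5.66 PHz = 5.66e15 Hz.
The photon relation is E = hf, giving E = 3.750e-18 J.
Converting to eV: E = 23.41 eV ≈ 23.4 eV.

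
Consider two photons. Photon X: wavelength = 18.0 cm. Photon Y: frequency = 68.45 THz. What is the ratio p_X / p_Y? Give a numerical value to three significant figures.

p_X = 3.681 × 10^-33 kg·m/s (from wavelength = 18.0 cm, via p = h/λ).
p_Y = 1.513 × 10^-28 kg·m/s (from frequency = 68.45 THz, via p = hf/c).
Ratio = 3.681 × 10^-33 / 1.513 × 10^-28 = 2.43 × 10^-5.

2.43 × 10^-5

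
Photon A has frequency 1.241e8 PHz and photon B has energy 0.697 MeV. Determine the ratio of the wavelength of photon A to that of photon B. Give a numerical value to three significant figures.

1.36e-3

λ_A = 2.416e-15 m (from frequency = 1.241e8 PHz, via λ = c/f).
λ_B = 1.779e-12 m (from energy = 0.697 MeV, via λ = hc/E).
Ratio = 2.416e-15 / 1.779e-12 = 1.36e-3.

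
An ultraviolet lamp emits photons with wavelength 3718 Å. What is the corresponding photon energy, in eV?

3.33 eV

Convert to SI: λ = 3718 Å = 3.718e-7 m.
Apply E = hc/λ: E = 5.343e-19 J.
Converting to eV: E = 3.335 eV ≈ 3.33 eV.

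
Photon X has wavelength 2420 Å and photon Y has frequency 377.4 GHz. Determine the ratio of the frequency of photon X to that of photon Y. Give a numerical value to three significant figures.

3280

f_X = 1.239e15 Hz (from wavelength = 2420 Å, via f = c/λ).
f_Y = 3.774e11 Hz (from frequency = 377.4 GHz, via f given directly).
Ratio = 1.239e15 / 3.774e11 = 3280.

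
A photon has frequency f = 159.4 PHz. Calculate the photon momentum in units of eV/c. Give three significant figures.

659 eV/c

Use h = 6.62607015e-34 J·s, c = 2.99792458e8 m/s, 1 eV = 1.602176634e-19 J.
Convert to SI: f = 159.4 PHz = 1.594e17 Hz.
For a photon p = hf/c, so p = 3.523e-25 kg·m/s.
Converting to eV/c: p = 659.2 eV/c ≈ 659 eV/c.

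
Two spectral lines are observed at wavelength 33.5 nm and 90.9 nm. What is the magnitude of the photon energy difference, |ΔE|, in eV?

23.4 eV

Using E = hc/λ: E₁ = 5.930 × 10^-18 J, E₂ = 2.185 × 10^-18 J.
|ΔE| = |5.930 × 10^-18 − 2.185 × 10^-18| = 3.74 × 10^-18 J = 23.4 eV.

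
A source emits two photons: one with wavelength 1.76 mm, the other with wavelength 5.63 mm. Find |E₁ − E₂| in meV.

Using E = hc/λ: E₁ = 1.129e-22 J, E₂ = 3.528e-23 J.
|ΔE| = |1.129e-22 − 3.528e-23| = 7.76e-23 J = 0.484 meV.

0.484 meV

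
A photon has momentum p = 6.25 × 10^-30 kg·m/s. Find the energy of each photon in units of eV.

0.0117 eV

Use c = 2.99792458 × 10^8 m/s, 1 eV = 1.602176634 × 10^-19 J.
Apply E = pc: E = 1.874 × 10^-21 J.
Converting to eV: E = 0.01169 eV ≈ 0.0117 eV.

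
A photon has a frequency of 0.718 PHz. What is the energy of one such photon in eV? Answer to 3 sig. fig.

First convert: f = 0.718 PHz = 7.18 × 10^14 Hz.
The photon relation is E = hf, giving E = 4.758 × 10^-19 J.
Converting to eV: E = 2.969 eV ≈ 2.97 eV.

2.97 eV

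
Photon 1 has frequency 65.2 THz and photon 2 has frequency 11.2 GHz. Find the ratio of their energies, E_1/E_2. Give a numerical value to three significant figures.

E_1 = 4.320 × 10^-20 J (from frequency = 65.2 THz, via E = hf).
E_2 = 7.421 × 10^-24 J (from frequency = 11.2 GHz, via E = hf).
Ratio = 4.320 × 10^-20 / 7.421 × 10^-24 = 5820.

5820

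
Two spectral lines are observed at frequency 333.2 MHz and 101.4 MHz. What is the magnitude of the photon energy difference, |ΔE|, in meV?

9.59e-4 meV

Using E = hf: E₁ = 2.2078e-25 J, E₂ = 6.7188e-26 J.
|ΔE| = |2.2078e-25 − 6.7188e-26| = 1.54e-25 J = 9.59e-4 meV.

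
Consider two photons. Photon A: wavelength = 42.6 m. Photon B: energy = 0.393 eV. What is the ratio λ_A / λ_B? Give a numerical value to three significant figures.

λ_A = 42.60 m (from wavelength = 42.6 m, via λ given directly).
λ_B = 3.155 × 10^-6 m (from energy = 0.393 eV, via λ = hc/E).
Ratio = 42.60 / 3.155 × 10^-6 = 1.35 × 10^7.

1.35 × 10^7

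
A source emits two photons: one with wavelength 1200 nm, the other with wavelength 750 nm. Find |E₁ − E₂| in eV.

Using E = hc/λ: E₁ = 1.655e-19 J, E₂ = 2.649e-19 J.
|ΔE| = |1.655e-19 − 2.649e-19| = 9.93e-20 J = 0.620 eV.

0.620 eV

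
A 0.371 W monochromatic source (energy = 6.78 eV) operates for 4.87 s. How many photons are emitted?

Total energy: E_total = P·t = 0.371 × 4.87 = 1.807 J.
Per-photon energy: E = 1.086e-18 J.
N = E_total / E_photon = 1.66e18.

1.66e18 photons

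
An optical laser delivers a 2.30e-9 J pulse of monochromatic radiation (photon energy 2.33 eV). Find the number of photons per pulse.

6.16e9 photons

Per-photon energy: E = 3.733e-19 J (from energy = 2.33 eV).
N = E_total / E_photon = 2.30e-9 J / 3.733e-19 J = 6.16e9.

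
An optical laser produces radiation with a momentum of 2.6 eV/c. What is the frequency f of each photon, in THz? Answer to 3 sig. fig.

In SI units: p = 2.6 eV/c = 1.3895e-27 kg·m/s.
Since f = pc/h for a photon, f = 6.287e14 Hz.
Converting to THz: f = 628.7 THz ≈ 629 THz.

629 THz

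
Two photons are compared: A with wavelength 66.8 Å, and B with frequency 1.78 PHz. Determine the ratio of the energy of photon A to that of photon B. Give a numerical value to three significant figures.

E_A = 2.974 × 10^-17 J (from wavelength = 66.8 Å, via E = hc/λ).
E_B = 1.179 × 10^-18 J (from frequency = 1.78 PHz, via E = hf).
Ratio = 2.974 × 10^-17 / 1.179 × 10^-18 = 25.2.

25.2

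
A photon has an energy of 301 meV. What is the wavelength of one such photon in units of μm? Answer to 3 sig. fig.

(h = 6.62607015e-34 J·s, c = 2.99792458e8 m/s, 1 eV = 1.602176634e-19 J.)
In SI units: E = 301 meV = 4.8226e-20 J.
Apply λ = hc/E: λ = 4.119e-6 m.
Converting to μm: λ = 4.119 μm ≈ 4.12 μm.

4.12 μm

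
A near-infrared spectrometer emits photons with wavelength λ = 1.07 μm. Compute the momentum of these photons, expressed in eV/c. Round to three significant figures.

Take h = 6.62607015 × 10^-34 J·s, c = 2.99792458 × 10^8 m/s, 1 eV = 1.602176634 × 10^-19 J.
Convert to SI: λ = 1.07 μm = 1.07 × 10^-6 m.
Since p = h/λ for a photon, p = 6.193 × 10^-28 kg·m/s.
Converting to eV/c: p = 1.159 eV/c ≈ 1.16 eV/c.

1.16 eV/c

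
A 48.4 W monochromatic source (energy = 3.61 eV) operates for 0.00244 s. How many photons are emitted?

Total energy: E_total = P·t = 48.4 × 0.00244 = 0.1181 J.
Per-photon energy: E = 5.784·10^-19 J.
N = E_total / E_photon = 2.04·10^17.

2.04·10^17 photons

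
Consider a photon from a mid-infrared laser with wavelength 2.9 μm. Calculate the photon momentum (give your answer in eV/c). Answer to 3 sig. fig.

0.428 eV/c

Use h = 6.62607015 × 10^-34 J·s, c = 2.99792458 × 10^8 m/s, 1 eV = 1.602176634 × 10^-19 J.
First convert: λ = 2.9 μm = 2.9 × 10^-6 m.
The photon relation is p = h/λ, giving p = 2.285 × 10^-28 kg·m/s.
Converting to eV/c: p = 0.4275 eV/c ≈ 0.428 eV/c.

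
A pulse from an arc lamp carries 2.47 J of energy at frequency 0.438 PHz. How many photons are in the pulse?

8.51e18 photons

Per-photon energy: E = 2.902e-19 J (from frequency = 0.438 PHz).
N = E_total / E_photon = 2.47 J / 2.902e-19 J = 8.51e18.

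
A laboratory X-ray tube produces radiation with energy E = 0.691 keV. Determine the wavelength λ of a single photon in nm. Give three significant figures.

1.79 nm

First convert: E = 0.691 keV = 1.1071e-16 J.
The photon relation is λ = hc/E, giving λ = 1.794e-9 m.
Converting to nm: λ = 1.794 nm ≈ 1.79 nm.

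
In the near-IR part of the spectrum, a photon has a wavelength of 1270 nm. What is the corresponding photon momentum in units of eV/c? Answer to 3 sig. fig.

0.976 eV/c

In SI units: λ = 1270 nm = 1.27 × 10^-6 m.
Since p = h/λ for a photon, p = 5.217 × 10^-28 kg·m/s.
Converting to eV/c: p = 0.9763 eV/c ≈ 0.976 eV/c.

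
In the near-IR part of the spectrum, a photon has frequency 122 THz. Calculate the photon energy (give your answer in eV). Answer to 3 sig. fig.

0.505 eV

First convert: f = 122 THz = 1.22 × 10^14 Hz.
Apply E = hf: E = 8.084 × 10^-20 J.
Converting to eV: E = 0.5046 eV ≈ 0.505 eV.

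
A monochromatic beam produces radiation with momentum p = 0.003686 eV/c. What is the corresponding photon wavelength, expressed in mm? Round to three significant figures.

0.336 mm

In SI units: p = 0.003686 eV/c = 1.9699 × 10^-30 kg·m/s.
The photon relation is λ = h/p, giving λ = 3.364 × 10^-4 m.
Converting to mm: λ = 0.3364 mm ≈ 0.336 mm.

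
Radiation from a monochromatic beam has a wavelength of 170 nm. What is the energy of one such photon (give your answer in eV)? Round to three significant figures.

7.29 eV

First convert: λ = 170 nm = 1.7e-7 m.
The photon relation is E = hc/λ, giving E = 1.168e-18 J.
Converting to eV: E = 7.293 eV ≈ 7.29 eV.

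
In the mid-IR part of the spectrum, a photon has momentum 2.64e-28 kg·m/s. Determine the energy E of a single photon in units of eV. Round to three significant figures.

Use c = 2.99792458e8 m/s, 1 eV = 1.602176634e-19 J.
The photon relation is E = pc, giving E = 7.915e-20 J.
Converting to eV: E = 0.4940 eV ≈ 0.494 eV.

0.494 eV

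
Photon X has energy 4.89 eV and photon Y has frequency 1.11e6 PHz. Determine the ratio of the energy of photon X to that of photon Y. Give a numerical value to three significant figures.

1.07e-6

E_X = 7.835e-19 J (from energy = 4.89 eV, via E given directly).
E_Y = 7.355e-13 J (from frequency = 1.11e6 PHz, via E = hf).
Ratio = 7.835e-19 / 7.355e-13 = 1.07e-6.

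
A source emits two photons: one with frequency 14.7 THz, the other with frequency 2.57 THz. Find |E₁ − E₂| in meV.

Using E = hf: E₁ = 9.740e-21 J, E₂ = 1.703e-21 J.
|ΔE| = |9.740e-21 − 1.703e-21| = 8.04e-21 J = 50.2 meV.

50.2 meV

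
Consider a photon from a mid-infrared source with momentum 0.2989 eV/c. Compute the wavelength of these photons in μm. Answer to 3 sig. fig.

In SI units: p = 0.2989 eV/c = 1.5974e-28 kg·m/s.
For a photon λ = h/p, so λ = 4.148e-6 m.
Converting to μm: λ = 4.148 μm ≈ 4.15 μm.

4.15 μm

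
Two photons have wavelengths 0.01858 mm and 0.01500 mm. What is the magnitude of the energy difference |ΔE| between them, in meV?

15.9 meV

Using E = hc/λ: E₁ = 1.0691·10^-20 J, E₂ = 1.3243·10^-20 J.
|ΔE| = |1.0691·10^-20 − 1.3243·10^-20| = 2.55·10^-21 J = 15.9 meV.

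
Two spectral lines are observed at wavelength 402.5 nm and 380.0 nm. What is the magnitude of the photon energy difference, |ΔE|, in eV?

0.182 eV

Using E = hc/λ: E₁ = 4.9353 × 10^-19 J, E₂ = 5.2275 × 10^-19 J.
|ΔE| = |4.9353 × 10^-19 − 5.2275 × 10^-19| = 2.92 × 10^-20 J = 0.182 eV.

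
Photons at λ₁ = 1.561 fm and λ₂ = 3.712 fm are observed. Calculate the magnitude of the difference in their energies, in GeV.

0.460 GeV

Using E = hc/λ: E₁ = 1.2725 × 10^-10 J, E₂ = 5.3514 × 10^-11 J.
|ΔE| = |1.2725 × 10^-10 − 5.3514 × 10^-11| = 7.37 × 10^-11 J = 0.460 GeV.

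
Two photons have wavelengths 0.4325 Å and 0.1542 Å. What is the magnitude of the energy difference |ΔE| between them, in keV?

51.7 keV

Using E = hc/λ: E₁ = 4.5929e-15 J, E₂ = 1.2882e-14 J.
|ΔE| = |4.5929e-15 − 1.2882e-14| = 8.29e-15 J = 51.7 keV.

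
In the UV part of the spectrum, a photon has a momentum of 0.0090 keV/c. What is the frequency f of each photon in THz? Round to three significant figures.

Take h = 6.62607015·10^-34 J·s, c = 2.99792458·10^8 m/s, 1 eV = 1.602176634·10^-19 J.
First convert: p = 0.0090 keV/c = 4.8099·10^-27 kg·m/s.
For a photon f = pc/h, so f = 2.176·10^15 Hz.
Converting to THz: f = 2176 THz ≈ 2180 THz.

2180 THz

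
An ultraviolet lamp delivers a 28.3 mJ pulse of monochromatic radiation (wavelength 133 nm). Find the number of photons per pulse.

1.89e16 photons

Per-photon energy: E = 1.494e-18 J (from wavelength = 133 nm).
N = E_total / E_photon = 0.0283 J / 1.494e-18 J = 1.89e16.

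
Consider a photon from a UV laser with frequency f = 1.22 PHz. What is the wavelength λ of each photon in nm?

Use c = 2.99792458 × 10^8 m/s.
In SI units: f = 1.22 PHz = 1.22 × 10^15 Hz.
For a photon λ = c/f, so λ = 2.457 × 10^-7 m.
Converting to nm: λ = 245.7 nm ≈ 246 nm.

246 nm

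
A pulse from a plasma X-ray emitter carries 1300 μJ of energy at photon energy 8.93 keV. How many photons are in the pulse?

9.09e11 photons

Per-photon energy: E = 1.431e-15 J (from energy = 8.93 keV).
N = E_total / E_photon = 0.00130 J / 1.431e-15 J = 9.09e11.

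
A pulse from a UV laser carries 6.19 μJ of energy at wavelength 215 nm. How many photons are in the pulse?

Per-photon energy: E = 9.239e-19 J (from wavelength = 215 nm).
N = E_total / E_photon = 6.19e-6 J / 9.239e-19 J = 6.70e12.

6.70e12 photons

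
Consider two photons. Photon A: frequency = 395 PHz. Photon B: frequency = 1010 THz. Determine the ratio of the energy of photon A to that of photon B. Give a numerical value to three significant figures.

E_A = 2.617e-16 J (from frequency = 395 PHz, via E = hf).
E_B = 6.692e-19 J (from frequency = 1010 THz, via E = hf).
Ratio = 2.617e-16 / 6.692e-19 = 391.

391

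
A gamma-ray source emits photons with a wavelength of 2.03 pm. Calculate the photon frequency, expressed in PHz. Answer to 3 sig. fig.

Take c = 2.99792458·10^8 m/s.
In SI units: λ = 2.03 pm = 2.03·10^-12 m.
Since f = c/λ for a photon, f = 1.477·10^20 Hz.
Converting to PHz: f = 147700 PHz ≈ 1.48·10^5 PHz.

1.48·10^5 PHz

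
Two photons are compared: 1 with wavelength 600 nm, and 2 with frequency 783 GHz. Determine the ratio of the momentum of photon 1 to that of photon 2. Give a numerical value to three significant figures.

638

p_1 = 1.104·10^-27 kg·m/s (from wavelength = 600 nm, via p = h/λ).
p_2 = 1.731·10^-30 kg·m/s (from frequency = 783 GHz, via p = hf/c).
Ratio = 1.104·10^-27 / 1.731·10^-30 = 638.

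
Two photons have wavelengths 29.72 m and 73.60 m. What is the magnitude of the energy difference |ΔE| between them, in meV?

2.49 × 10^-5 meV

Using E = hc/λ: E₁ = 6.6839 × 10^-27 J, E₂ = 2.6990 × 10^-27 J.
|ΔE| = |6.6839 × 10^-27 − 2.6990 × 10^-27| = 3.98 × 10^-27 J = 2.49 × 10^-5 meV.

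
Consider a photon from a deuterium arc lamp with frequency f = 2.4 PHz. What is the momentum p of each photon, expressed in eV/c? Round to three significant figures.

9.93 eV/c

First convert: f = 2.4 PHz = 2.4 × 10^15 Hz.
Apply p = hf/c: p = 5.305 × 10^-27 kg·m/s.
Converting to eV/c: p = 9.926 eV/c ≈ 9.93 eV/c.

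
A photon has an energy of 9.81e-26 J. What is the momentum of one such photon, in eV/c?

Apply p = E/c: p = 3.272e-34 kg·m/s.
Converting to eV/c: p = 6.123e-7 eV/c ≈ 6.12e-7 eV/c.

6.12e-7 eV/c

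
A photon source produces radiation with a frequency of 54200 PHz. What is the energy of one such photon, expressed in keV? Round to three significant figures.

(h = 6.62607015·10^-34 J·s, 1 eV = 1.602176634·10^-19 J.)
First convert: f = 54200 PHz = 5.42·10^19 Hz.
The photon relation is E = hf, giving E = 3.591·10^-14 J.
Converting to keV: E = 224.2 keV ≈ 224 keV.

224 keV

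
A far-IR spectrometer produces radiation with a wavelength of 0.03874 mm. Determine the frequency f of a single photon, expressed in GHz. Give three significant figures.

7740 GHz

In SI units: λ = 0.03874 mm = 3.874e-5 m.
The photon relation is f = c/λ, giving f = 7.739e12 Hz.
Converting to GHz: f = 7739 GHz ≈ 7740 GHz.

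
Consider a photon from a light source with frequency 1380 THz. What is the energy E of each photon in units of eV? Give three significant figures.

5.71 eV

Take h = 6.62607015 × 10^-34 J·s, 1 eV = 1.602176634 × 10^-19 J.
In SI units: f = 1380 THz = 1.38 × 10^15 Hz.
Since E = hf for a photon, E = 9.144 × 10^-19 J.
Converting to eV: E = 5.707 eV ≈ 5.71 eV.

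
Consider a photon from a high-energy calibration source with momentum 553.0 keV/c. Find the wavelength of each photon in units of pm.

First convert: p = 553.0 keV/c = 2.9554·10^-22 kg·m/s.
The photon relation is λ = h/p, giving λ = 2.242·10^-12 m.
Converting to pm: λ = 2.242 pm ≈ 2.24 pm.

2.24 pm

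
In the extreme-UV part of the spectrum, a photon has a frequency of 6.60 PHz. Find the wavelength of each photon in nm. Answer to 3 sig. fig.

45.4 nm

In SI units: f = 6.60 PHz = 6.60e15 Hz.
The photon relation is λ = c/f, giving λ = 4.542e-8 m.
Converting to nm: λ = 45.42 nm ≈ 45.4 nm.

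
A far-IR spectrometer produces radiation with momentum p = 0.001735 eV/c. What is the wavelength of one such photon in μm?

Convert to SI: p = 0.001735 eV/c = 9.2723 × 10^-31 kg·m/s.
Apply λ = h/p: λ = 7.146 × 10^-4 m.
Converting to μm: λ = 714.6 μm ≈ 715 μm.

715 μm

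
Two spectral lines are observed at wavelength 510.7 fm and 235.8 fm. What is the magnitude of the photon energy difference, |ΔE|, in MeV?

Using E = hc/λ: E₁ = 3.8897·10^-13 J, E₂ = 8.4243·10^-13 J.
|ΔE| = |3.8897·10^-13 − 8.4243·10^-13| = 4.53·10^-13 J = 2.83 MeV.

2.83 MeV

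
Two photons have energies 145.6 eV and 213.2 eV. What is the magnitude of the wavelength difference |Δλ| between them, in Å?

27.0 Å

Using λ = hc/E: λ₁ = 8.5154 × 10^-9 m, λ₂ = 5.8154 × 10^-9 m.
|Δλ| = |8.5154 × 10^-9 − 5.8154 × 10^-9| = 2.70 × 10^-9 m = 27.0 Å.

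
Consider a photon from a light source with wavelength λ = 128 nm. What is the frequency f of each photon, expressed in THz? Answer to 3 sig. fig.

2340 THz

(c = 2.99792458·10^8 m/s.)
First convert: λ = 128 nm = 1.28·10^-7 m.
Apply f = c/λ: f = 2.342·10^15 Hz.
Converting to THz: f = 2342 THz ≈ 2340 THz.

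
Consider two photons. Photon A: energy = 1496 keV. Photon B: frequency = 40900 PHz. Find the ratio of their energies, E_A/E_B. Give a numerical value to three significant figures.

8.84

E_A = 2.397e-13 J (from energy = 1496 keV, via E given directly).
E_B = 2.710e-14 J (from frequency = 40900 PHz, via E = hf).
Ratio = 2.397e-13 / 2.710e-14 = 8.84.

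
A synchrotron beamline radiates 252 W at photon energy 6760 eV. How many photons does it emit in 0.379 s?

8.82e16 photons

Total energy: E_total = P·t = 252 × 0.379 = 95.51 J.
Per-photon energy: E = 1.083e-15 J.
N = E_total / E_photon = 8.82e16.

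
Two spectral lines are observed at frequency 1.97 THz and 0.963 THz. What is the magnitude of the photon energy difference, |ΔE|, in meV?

Using E = hf: E₁ = 1.305 × 10^-21 J, E₂ = 6.381 × 10^-22 J.
|ΔE| = |1.305 × 10^-21 − 6.381 × 10^-22| = 6.67 × 10^-22 J = 4.16 meV.

4.16 meV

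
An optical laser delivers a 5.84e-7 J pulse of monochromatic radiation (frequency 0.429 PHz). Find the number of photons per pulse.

2.05e12 photons

Per-photon energy: E = 2.843e-19 J (from frequency = 0.429 PHz).
N = E_total / E_photon = 5.84e-7 J / 2.843e-19 J = 2.05e12.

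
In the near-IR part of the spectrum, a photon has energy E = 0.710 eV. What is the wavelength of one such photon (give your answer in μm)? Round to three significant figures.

1.75 μm

(h = 6.62607015 × 10^-34 J·s, c = 2.99792458 × 10^8 m/s, 1 eV = 1.602176634 × 10^-19 J.)
Convert to SI: E = 0.710 eV = 1.1375 × 10^-19 J.
For a photon λ = hc/E, so λ = 1.746 × 10^-6 m.
Converting to μm: λ = 1.746 μm ≈ 1.75 μm.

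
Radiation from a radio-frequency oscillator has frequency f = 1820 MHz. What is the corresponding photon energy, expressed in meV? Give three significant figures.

In SI units: f = 1820 MHz = 1.82 × 10^9 Hz.
The photon relation is E = hf, giving E = 1.206 × 10^-24 J.
Converting to meV: E = 0.007527 meV ≈ 7.53 × 10^-3 meV.

7.53 × 10^-3 meV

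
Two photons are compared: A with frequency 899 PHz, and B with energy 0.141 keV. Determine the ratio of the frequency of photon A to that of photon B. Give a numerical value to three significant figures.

26.4

f_A = 8.990e17 Hz (from frequency = 899 PHz, via f given directly).
f_B = 3.409e16 Hz (from energy = 0.141 keV, via f = E/h).
Ratio = 8.990e17 / 3.409e16 = 26.4.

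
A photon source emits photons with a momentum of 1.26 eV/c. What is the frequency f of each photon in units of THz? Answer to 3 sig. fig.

Use h = 6.62607015 × 10^-34 J·s, c = 2.99792458 × 10^8 m/s, 1 eV = 1.602176634 × 10^-19 J.
In SI units: p = 1.26 eV/c = 6.7338 × 10^-28 kg·m/s.
The photon relation is f = pc/h, giving f = 3.047 × 10^14 Hz.
Converting to THz: f = 304.7 THz ≈ 305 THz.

305 THz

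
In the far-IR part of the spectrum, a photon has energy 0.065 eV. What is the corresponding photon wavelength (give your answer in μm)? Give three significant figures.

19.1 μm

In SI units: E = 0.065 eV = 1.0414e-20 J.
Apply λ = hc/E: λ = 1.907e-5 m.
Converting to μm: λ = 19.07 μm ≈ 19.1 μm.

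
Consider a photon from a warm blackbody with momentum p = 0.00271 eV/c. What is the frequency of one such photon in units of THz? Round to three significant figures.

Convert to SI: p = 0.00271 eV/c = 1.4483 × 10^-30 kg·m/s.
Apply f = pc/h: f = 6.553 × 10^11 Hz.
Converting to THz: f = 0.6553 THz ≈ 0.655 THz.

0.655 THz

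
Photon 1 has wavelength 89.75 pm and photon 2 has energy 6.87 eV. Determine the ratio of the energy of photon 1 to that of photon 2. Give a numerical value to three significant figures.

2010

E_1 = 2.213e-15 J (from wavelength = 89.75 pm, via E = hc/λ).
E_2 = 1.101e-18 J (from energy = 6.87 eV, via E given directly).
Ratio = 2.213e-15 / 1.101e-18 = 2010.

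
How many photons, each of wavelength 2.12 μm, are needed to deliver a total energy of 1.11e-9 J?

1.18e10 photons

Per-photon energy: E = 9.370e-20 J (from wavelength = 2.12 μm).
N = E_total / E_photon = 1.11e-9 J / 9.370e-20 J = 1.18e10.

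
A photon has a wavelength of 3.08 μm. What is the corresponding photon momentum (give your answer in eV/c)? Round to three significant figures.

0.403 eV/c

Use h = 6.62607015e-34 J·s, c = 2.99792458e8 m/s, 1 eV = 1.602176634e-19 J.
First convert: λ = 3.08 μm = 3.08e-6 m.
For a photon p = h/λ, so p = 2.151e-28 kg·m/s.
Converting to eV/c: p = 0.4025 eV/c ≈ 0.403 eV/c.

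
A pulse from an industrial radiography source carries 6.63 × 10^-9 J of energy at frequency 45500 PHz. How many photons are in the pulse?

Per-photon energy: E = 3.015 × 10^-14 J (from frequency = 45500 PHz).
N = E_total / E_photon = 6.63 × 10^-9 J / 3.015 × 10^-14 J = 2.20 × 10^5.

2.20 × 10^5 photons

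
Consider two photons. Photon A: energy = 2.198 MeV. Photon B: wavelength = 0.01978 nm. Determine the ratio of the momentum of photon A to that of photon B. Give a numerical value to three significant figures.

35.1

p_A = 1.175 × 10^-21 kg·m/s (from energy = 2.198 MeV, via p = E/c).
p_B = 3.350 × 10^-23 kg·m/s (from wavelength = 0.01978 nm, via p = h/λ).
Ratio = 1.175 × 10^-21 / 3.350 × 10^-23 = 35.1.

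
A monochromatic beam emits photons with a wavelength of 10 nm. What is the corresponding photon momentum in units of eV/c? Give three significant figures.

In SI units: λ = 10 nm = 1.0·10^-8 m.
Since p = h/λ for a photon, p = 6.626·10^-26 kg·m/s.
Converting to eV/c: p = 124.0 eV/c ≈ 124 eV/c.

124 eV/c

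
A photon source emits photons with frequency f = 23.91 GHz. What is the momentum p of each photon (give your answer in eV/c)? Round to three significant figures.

In SI units: f = 23.91 GHz = 2.391e10 Hz.
Since p = hf/c for a photon, p = 5.285e-32 kg·m/s.
Converting to eV/c: p = 9.888e-5 eV/c ≈ 9.89e-5 eV/c.

9.89e-5 eV/c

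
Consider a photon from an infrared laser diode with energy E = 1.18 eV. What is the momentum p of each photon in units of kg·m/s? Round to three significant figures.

Use c = 2.99792458e8 m/s, 1 eV = 1.602176634e-19 J.
In SI units: E = 1.18 eV = 1.8906e-19 J.
Since p = E/c for a photon, p = 6.306e-28 kg·m/s.
So p ≈ 6.31e-28 kg·m/s.

6.31e-28 kg·m/s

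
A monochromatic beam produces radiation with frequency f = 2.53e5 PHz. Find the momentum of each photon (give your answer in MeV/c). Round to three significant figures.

Convert to SI: f = 2.53e5 PHz = 2.53e20 Hz.
Since p = hf/c for a photon, p = 5.592e-22 kg·m/s.
Converting to MeV/c: p = 1.046 MeV/c ≈ 1.05 MeV/c.

1.05 MeV/c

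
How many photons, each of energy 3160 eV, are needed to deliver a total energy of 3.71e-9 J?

Per-photon energy: E = 5.063e-16 J (from energy = 3160 eV).
N = E_total / E_photon = 3.71e-9 J / 5.063e-16 J = 7.33e6.

7.33e6 photons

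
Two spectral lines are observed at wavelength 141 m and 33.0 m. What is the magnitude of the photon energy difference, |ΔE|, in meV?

2.88e-5 meV

Using E = hc/λ: E₁ = 1.409e-27 J, E₂ = 6.020e-27 J.
|ΔE| = |1.409e-27 − 6.020e-27| = 4.61e-27 J = 2.88e-5 meV.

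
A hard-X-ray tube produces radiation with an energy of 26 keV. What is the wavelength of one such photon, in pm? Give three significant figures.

47.7 pm

Take h = 6.62607015e-34 J·s, c = 2.99792458e8 m/s, 1 eV = 1.602176634e-19 J.
Convert to SI: E = 26 keV = 4.1657e-15 J.
Since λ = hc/E for a photon, λ = 4.769e-11 m.
Converting to pm: λ = 47.69 pm ≈ 47.7 pm.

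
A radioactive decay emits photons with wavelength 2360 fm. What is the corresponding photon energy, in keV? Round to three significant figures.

First convert: λ = 2360 fm = 2.36 × 10^-12 m.
Since E = hc/λ for a photon, E = 8.417 × 10^-14 J.
Converting to keV: E = 525.4 keV ≈ 525 keV.

525 keV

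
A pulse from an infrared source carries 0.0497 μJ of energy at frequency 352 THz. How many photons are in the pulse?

2.13 × 10^11 photons

Per-photon energy: E = 2.332 × 10^-19 J (from frequency = 352 THz).
N = E_total / E_photon = 4.97 × 10^-8 J / 2.332 × 10^-19 J = 2.13 × 10^11.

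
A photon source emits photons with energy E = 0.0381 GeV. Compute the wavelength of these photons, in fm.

32.5 fm

Convert to SI: E = 0.0381 GeV = 6.1043 × 10^-12 J.
Since λ = hc/E for a photon, λ = 3.254 × 10^-14 m.
Converting to fm: λ = 32.54 fm ≈ 32.5 fm.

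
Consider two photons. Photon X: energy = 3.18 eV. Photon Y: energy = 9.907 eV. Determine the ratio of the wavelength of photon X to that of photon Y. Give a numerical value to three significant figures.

3.12

λ_X = 3.899e-7 m (from energy = 3.18 eV, via λ = hc/E).
λ_Y = 1.251e-7 m (from energy = 9.907 eV, via λ = hc/E).
Ratio = 3.899e-7 / 1.251e-7 = 3.12.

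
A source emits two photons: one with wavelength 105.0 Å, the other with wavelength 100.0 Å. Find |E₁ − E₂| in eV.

5.90 eV

Using E = hc/λ: E₁ = 1.8919 × 10^-17 J, E₂ = 1.9864 × 10^-17 J.
|ΔE| = |1.8919 × 10^-17 − 1.9864 × 10^-17| = 9.46 × 10^-19 J = 5.90 eV.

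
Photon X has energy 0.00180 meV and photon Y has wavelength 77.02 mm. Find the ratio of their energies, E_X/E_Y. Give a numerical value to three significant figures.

0.112

E_X = 2.884e-25 J (from energy = 0.00180 meV, via E given directly).
E_Y = 2.579e-24 J (from wavelength = 77.02 mm, via E = hc/λ).
Ratio = 2.884e-25 / 2.579e-24 = 0.112.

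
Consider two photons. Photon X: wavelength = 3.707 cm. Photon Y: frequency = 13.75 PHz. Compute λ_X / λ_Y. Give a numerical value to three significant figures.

1.70e6

λ_X = 0.03707 m (from wavelength = 3.707 cm, via λ given directly).
λ_Y = 2.180e-8 m (from frequency = 13.75 PHz, via λ = c/f).
Ratio = 0.03707 / 2.180e-8 = 1.70e6.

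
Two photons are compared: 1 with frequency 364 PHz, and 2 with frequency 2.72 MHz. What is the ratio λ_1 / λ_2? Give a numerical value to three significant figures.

7.47e-12

λ_1 = 8.236e-10 m (from frequency = 364 PHz, via λ = c/f).
λ_2 = 110.2 m (from frequency = 2.72 MHz, via λ = c/f).
Ratio = 8.236e-10 / 110.2 = 7.47e-12.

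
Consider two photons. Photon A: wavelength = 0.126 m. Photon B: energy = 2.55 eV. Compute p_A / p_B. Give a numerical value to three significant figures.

3.86 × 10^-6

p_A = 5.259 × 10^-33 kg·m/s (from wavelength = 0.126 m, via p = h/λ).
p_B = 1.363 × 10^-27 kg·m/s (from energy = 2.55 eV, via p = E/c).
Ratio = 5.259 × 10^-33 / 1.363 × 10^-27 = 3.86 × 10^-6.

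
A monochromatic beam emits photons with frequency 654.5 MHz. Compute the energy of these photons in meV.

Take h = 6.62607015 × 10^-34 J·s, 1 eV = 1.602176634 × 10^-19 J.
Convert to SI: f = 654.5 MHz = 6.545 × 10^8 Hz.
Since E = hf for a photon, E = 4.337 × 10^-25 J.
Converting to meV: E = 0.002707 meV ≈ 2.71 × 10^-3 meV.

2.71 × 10^-3 meV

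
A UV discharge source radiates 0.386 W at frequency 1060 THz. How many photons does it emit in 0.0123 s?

Total energy: E_total = P·t = 0.386 × 0.0123 = 0.004748 J.
Per-photon energy: E = 7.024·10^-19 J.
N = E_total / E_photon = 6.76·10^15.

6.76·10^15 photons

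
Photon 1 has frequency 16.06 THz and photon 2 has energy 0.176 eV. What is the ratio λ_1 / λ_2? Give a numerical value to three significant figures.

λ_1 = 1.867 × 10^-5 m (from frequency = 16.06 THz, via λ = c/f).
λ_2 = 7.045 × 10^-6 m (from energy = 0.176 eV, via λ = hc/E).
Ratio = 1.867 × 10^-5 / 7.045 × 10^-6 = 2.65.

2.65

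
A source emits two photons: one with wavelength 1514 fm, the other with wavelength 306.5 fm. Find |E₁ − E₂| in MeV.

Using E = hc/λ: E₁ = 1.3121 × 10^-13 J, E₂ = 6.4811 × 10^-13 J.
|ΔE| = |1.3121 × 10^-13 − 6.4811 × 10^-13| = 5.17 × 10^-13 J = 3.23 MeV.

3.23 MeV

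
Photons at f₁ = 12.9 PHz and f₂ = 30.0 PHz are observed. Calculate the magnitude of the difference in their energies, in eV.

Using E = hf: E₁ = 8.548e-18 J, E₂ = 1.988e-17 J.
|ΔE| = |8.548e-18 − 1.988e-17| = 1.13e-17 J = 70.7 eV.

70.7 eV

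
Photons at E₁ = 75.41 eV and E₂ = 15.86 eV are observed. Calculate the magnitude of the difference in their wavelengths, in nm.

Using λ = hc/E: λ₁ = 1.6441·10^-8 m, λ₂ = 7.8174·10^-8 m.
|Δλ| = |1.6441·10^-8 − 7.8174·10^-8| = 6.17·10^-8 m = 61.7 nm.

61.7 nm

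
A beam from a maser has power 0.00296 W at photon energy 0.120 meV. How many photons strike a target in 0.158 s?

Total energy: E_total = P·t = 0.00296 × 0.158 = 4.677 × 10^-4 J.
Per-photon energy: E = 1.923 × 10^-23 J.
N = E_total / E_photon = 2.43 × 10^19.

2.43 × 10^19 photons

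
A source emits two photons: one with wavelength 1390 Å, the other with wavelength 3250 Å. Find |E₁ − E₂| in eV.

5.10 eV

Using E = hc/λ: E₁ = 1.429·10^-18 J, E₂ = 6.112·10^-19 J.
|ΔE| = |1.429·10^-18 − 6.112·10^-19| = 8.18·10^-19 J = 5.10 eV.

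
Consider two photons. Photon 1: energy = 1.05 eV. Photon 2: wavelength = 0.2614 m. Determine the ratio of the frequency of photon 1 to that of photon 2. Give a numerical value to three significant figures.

2.21e5

f_1 = 2.539e14 Hz (from energy = 1.05 eV, via f = E/h).
f_2 = 1.147e9 Hz (from wavelength = 0.2614 m, via f = c/λ).
Ratio = 2.539e14 / 1.147e9 = 2.21e5.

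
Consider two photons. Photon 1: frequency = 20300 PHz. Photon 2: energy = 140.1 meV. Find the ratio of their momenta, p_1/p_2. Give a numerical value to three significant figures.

5.99e5

p_1 = 4.487e-23 kg·m/s (from frequency = 20300 PHz, via p = hf/c).
p_2 = 7.487e-29 kg·m/s (from energy = 140.1 meV, via p = E/c).
Ratio = 4.487e-23 / 7.487e-29 = 5.99e5.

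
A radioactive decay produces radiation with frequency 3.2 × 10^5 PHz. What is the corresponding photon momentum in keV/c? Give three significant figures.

1320 keV/c

(h = 6.62607015 × 10^-34 J·s, c = 2.99792458 × 10^8 m/s, 1 eV = 1.602176634 × 10^-19 J.)
Convert to SI: f = 3.2 × 10^5 PHz = 3.2 × 10^20 Hz.
For a photon p = hf/c, so p = 7.073 × 10^-22 kg·m/s.
Converting to keV/c: p = 1323 keV/c ≈ 1320 keV/c.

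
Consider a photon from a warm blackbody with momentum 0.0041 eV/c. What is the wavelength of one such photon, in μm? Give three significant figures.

Take h = 6.62607015e-34 J·s, c = 2.99792458e8 m/s, 1 eV = 1.602176634e-19 J.
Convert to SI: p = 0.0041 eV/c = 2.1912e-30 kg·m/s.
Since λ = h/p for a photon, λ = 3.024e-4 m.
Converting to μm: λ = 302.4 μm ≈ 302 μm.

302 μm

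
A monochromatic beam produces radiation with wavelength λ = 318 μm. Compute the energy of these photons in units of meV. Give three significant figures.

3.90 meV

First convert: λ = 318 μm = 3.18e-4 m.
The photon relation is E = hc/λ, giving E = 6.247e-22 J.
Converting to meV: E = 3.899 meV ≈ 3.90 meV.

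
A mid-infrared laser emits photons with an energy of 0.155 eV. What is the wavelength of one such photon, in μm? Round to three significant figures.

In SI units: E = 0.155 eV = 2.4834·10^-20 J.
The photon relation is λ = hc/E, giving λ = 7.999·10^-6 m.
Converting to μm: λ = 7.999 μm ≈ 8.00 μm.

8.00 μm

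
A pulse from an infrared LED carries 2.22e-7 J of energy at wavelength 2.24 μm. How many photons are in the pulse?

Per-photon energy: E = 8.868e-20 J (from wavelength = 2.24 μm).
N = E_total / E_photon = 2.22e-7 J / 8.868e-20 J = 2.50e12.

2.50e12 photons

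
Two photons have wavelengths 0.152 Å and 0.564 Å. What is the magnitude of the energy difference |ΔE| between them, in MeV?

0.0596 MeV

Using E = hc/λ: E₁ = 1.307·10^-14 J, E₂ = 3.522·10^-15 J.
|ΔE| = |1.307·10^-14 − 3.522·10^-15| = 9.55·10^-15 J = 0.0596 MeV.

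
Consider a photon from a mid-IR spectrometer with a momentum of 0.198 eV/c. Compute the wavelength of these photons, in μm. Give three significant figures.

Use h = 6.62607015e-34 J·s, c = 2.99792458e8 m/s, 1 eV = 1.602176634e-19 J.
First convert: p = 0.198 eV/c = 1.0582e-28 kg·m/s.
Apply λ = h/p: λ = 6.262e-6 m.
Converting to μm: λ = 6.262 μm ≈ 6.26 μm.

6.26 μm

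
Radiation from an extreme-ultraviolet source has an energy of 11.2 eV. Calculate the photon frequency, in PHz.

2.71 PHz

Convert to SI: E = 11.2 eV = 1.7944e-18 J.
Since f = E/h for a photon, f = 2.708e15 Hz.
Converting to PHz: f = 2.708 PHz ≈ 2.71 PHz.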